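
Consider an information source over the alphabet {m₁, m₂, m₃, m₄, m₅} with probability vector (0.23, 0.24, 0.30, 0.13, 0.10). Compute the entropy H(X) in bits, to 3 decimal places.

H = −Σ pᵢ log₂ pᵢ.
−0.23·log₂(0.23) = 0.4877
−0.24·log₂(0.24) = 0.4941
−0.30·log₂(0.30) = 0.5211
−0.13·log₂(0.13) = 0.3826
−0.10·log₂(0.10) = 0.3322
Sum ≈ 2.2177 → 2.218 bits.

2.218 bits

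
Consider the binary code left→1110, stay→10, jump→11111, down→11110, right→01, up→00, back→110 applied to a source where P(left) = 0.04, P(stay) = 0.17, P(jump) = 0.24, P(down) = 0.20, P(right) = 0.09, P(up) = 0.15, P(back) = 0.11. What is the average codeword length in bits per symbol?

3.51 bits/symbol

L̄ = Σ pᵢ·ℓᵢ = 0.04·4 + 0.17·2 + 0.24·5 + 0.20·5 + 0.09·2 + 0.15·2 + 0.11·3 = 3.51 bits/symbol.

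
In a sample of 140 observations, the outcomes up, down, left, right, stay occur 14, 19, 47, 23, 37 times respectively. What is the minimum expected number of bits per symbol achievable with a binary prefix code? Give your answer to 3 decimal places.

Probabilities are the counts divided by 140.
Repeatedly combine the two least-probable nodes; the expected code length is the sum of the merged weights.
merge 1/10 + 19/140 → 33/140
merge 23/140 + 33/140 → 2/5
merge 37/140 + 47/140 → 3/5
merge 2/5 + 3/5 → 1
L = 33/140 + 2/5 + 3/5 + 1 = 313/140 ≈ 2.236 bits/symbol.

2.236 bits/symbol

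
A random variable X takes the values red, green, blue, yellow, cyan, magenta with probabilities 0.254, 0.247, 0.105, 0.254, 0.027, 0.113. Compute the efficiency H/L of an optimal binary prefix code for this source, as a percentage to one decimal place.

Entropy H = −Σ p log₂ p ≈ 2.3402 bits.
Huffman merges: 27/1000+21/200→33/250; 113/1000+33/250→49/200; 49/200+247/1000→123/250; 127/500+127/500→127/250; 123/250+127/250→1. L = 2377/1000 ≈ 2.3770.
Efficiency = H/L = 2.3402/2.3770 = 98.5%.

98.5%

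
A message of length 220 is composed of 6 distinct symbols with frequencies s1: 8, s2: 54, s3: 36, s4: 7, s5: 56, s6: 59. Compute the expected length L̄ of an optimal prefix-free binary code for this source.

Probabilities are the counts divided by 220.
Repeatedly combine the two least-probable nodes; the expected code length is the sum of the merged weights.
merge 7/220 + 2/55 → 3/44
merge 3/44 + 9/55 → 51/220
merge 51/220 + 27/110 → 21/44
merge 14/55 + 59/220 → 23/44
merge 21/44 + 23/44 → 1
L = 3/44 + 51/220 + 21/44 + 23/44 + 1 = 23/10 = 2.3 bits/symbol.

2.3 bits/symbol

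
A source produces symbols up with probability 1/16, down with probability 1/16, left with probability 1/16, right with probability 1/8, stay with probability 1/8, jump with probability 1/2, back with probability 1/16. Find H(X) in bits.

Each probability is a power of 1/2, so log₂(1/p) is an integer.
H = Σ p·log₂(1/p) = 1/16·4 + 1/16·4 + 1/16·4 + 1/8·3 + 1/8·3 + 1/2·1 + 1/16·4 = 2.25 bits.

2.25 bits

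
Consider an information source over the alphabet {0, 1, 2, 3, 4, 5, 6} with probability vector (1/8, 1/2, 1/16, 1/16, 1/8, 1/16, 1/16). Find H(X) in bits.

Each probability is a power of 1/2, so log₂(1/p) is an integer.
H = Σ p·log₂(1/p) = 1/8·3 + 1/2·1 + 1/16·4 + 1/16·4 + 1/8·3 + 1/16·4 + 1/16·4 = 2.25 bits.

2.25 bits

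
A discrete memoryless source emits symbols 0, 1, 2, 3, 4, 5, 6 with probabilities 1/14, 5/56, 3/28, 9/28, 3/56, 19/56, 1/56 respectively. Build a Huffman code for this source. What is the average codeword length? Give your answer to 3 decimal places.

2.411 bits/symbol

Repeatedly combine the two least-probable nodes; the expected code length is the sum of the merged weights.
merge 1/56 + 3/56 → 1/14
merge 1/14 + 1/14 → 1/7
merge 5/56 + 3/28 → 11/56
merge 1/7 + 11/56 → 19/56
merge 9/28 + 19/56 → 37/56
merge 19/56 + 37/56 → 1
L = 1/14 + 1/7 + 11/56 + 19/56 + 37/56 + 1 = 135/56 ≈ 2.411 bits/symbol.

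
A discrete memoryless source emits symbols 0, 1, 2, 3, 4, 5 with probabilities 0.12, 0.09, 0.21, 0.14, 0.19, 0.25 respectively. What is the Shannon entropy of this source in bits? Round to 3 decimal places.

2.505 bits

H = −Σ pᵢ log₂ pᵢ.
−0.12·log₂(0.12) = 0.3671
−0.09·log₂(0.09) = 0.3127
−0.21·log₂(0.21) = 0.4728
−0.14·log₂(0.14) = 0.3971
−0.19·log₂(0.19) = 0.4552
−0.25·log₂(0.25) = 0.5000
Sum ≈ 2.5049 → 2.505 bits.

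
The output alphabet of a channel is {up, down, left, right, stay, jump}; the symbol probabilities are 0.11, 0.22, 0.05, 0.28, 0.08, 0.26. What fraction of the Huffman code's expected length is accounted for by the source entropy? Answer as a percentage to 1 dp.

Entropy H = −Σ p log₂ p ≈ 2.3580 bits.
Huffman merges: 1/20+2/25→13/100; 11/100+13/100→6/25; 11/50+6/25→23/50; 13/50+7/25→27/50; 23/50+27/50→1. L = 237/100 ≈ 2.3700.
Efficiency = H/L = 2.3580/2.3700 = 99.5%.

99.5%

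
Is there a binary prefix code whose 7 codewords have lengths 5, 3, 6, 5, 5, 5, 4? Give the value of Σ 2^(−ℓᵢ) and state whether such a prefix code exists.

With common denominator 2^6 = 64: Σ 2^(−ℓᵢ) = 2/64 + 8/64 + 1/64 + 2/64 + 2/64 + 2/64 + 4/64 = 21/64 = 0.328125.
Kraft's inequality requires Σ ≤ 1; here Σ = 0.328125 ≤ 1, so such a prefix code exists.

0.328125; yes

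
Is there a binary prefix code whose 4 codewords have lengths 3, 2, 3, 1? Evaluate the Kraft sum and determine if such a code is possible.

With common denominator 2^3 = 8: Σ 2^(−ℓᵢ) = 1/8 + 2/8 + 1/8 + 4/8 = 8/8 = 1.
Kraft's inequality requires Σ ≤ 1; here Σ = 1 ≤ 1, so such a prefix code exists.

1; yes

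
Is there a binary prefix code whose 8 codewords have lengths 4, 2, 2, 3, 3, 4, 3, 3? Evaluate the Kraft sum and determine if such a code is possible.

With common denominator 2^4 = 16: Σ 2^(−ℓᵢ) = 1/16 + 4/16 + 4/16 + 2/16 + 2/16 + 1/16 + 2/16 + 2/16 = 18/16 = 1.125.
Kraft's inequality requires Σ ≤ 1; here Σ = 1.125 > 1, so no such prefix code exists.

1.125; no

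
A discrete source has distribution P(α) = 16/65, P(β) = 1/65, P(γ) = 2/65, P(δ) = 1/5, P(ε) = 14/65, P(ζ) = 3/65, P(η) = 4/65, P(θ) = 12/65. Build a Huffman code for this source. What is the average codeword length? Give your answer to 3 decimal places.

2.631 bits/symbol

Repeatedly combine the two least-probable nodes; the expected code length is the sum of the merged weights.
merge 1/65 + 2/65 → 3/65
merge 3/65 + 3/65 → 6/65
merge 4/65 + 6/65 → 2/13
merge 2/13 + 12/65 → 22/65
merge 1/5 + 14/65 → 27/65
merge 16/65 + 22/65 → 38/65
merge 27/65 + 38/65 → 1
L = 3/65 + 6/65 + 2/13 + 22/65 + 27/65 + 38/65 + 1 = 171/65 ≈ 2.631 bits/symbol.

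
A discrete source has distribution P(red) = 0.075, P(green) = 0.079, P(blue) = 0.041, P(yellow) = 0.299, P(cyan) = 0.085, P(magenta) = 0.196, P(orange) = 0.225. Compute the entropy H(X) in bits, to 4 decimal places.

2.5266 bits

H = −Σ pᵢ log₂ pᵢ.
−0.075·log₂(0.075) = 0.2803
−0.079·log₂(0.079) = 0.2893
−0.041·log₂(0.041) = 0.1889
−0.299·log₂(0.299) = 0.5208
−0.085·log₂(0.085) = 0.3023
−0.196·log₂(0.196) = 0.4608
−0.225·log₂(0.225) = 0.4842
Sum ≈ 2.5266 → 2.5266 bits.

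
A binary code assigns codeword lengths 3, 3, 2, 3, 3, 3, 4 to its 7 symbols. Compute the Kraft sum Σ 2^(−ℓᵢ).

With common denominator 2^4 = 16: Σ 2^(−ℓᵢ) = 2/16 + 2/16 + 4/16 + 2/16 + 2/16 + 2/16 + 1/16 = 15/16 = 0.9375.

0.9375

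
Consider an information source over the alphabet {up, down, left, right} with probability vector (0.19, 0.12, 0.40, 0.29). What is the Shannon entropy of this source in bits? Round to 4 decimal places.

H = −Σ pᵢ log₂ pᵢ.
−0.19·log₂(0.19) = 0.4552
−0.12·log₂(0.12) = 0.3671
−0.40·log₂(0.40) = 0.5288
−0.29·log₂(0.29) = 0.5179
Sum ≈ 1.8690 → 1.8690 bits.

1.8690 bits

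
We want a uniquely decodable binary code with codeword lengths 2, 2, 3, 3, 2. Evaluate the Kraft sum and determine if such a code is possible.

1; yes

With common denominator 2^3 = 8: Σ 2^(−ℓᵢ) = 2/8 + 2/8 + 1/8 + 1/8 + 2/8 = 8/8 = 1.
Kraft's inequality requires Σ ≤ 1; here Σ = 1 ≤ 1, so such a prefix code exists.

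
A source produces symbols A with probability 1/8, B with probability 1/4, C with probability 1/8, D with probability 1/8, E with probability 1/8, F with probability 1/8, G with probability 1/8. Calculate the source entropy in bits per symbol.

2.75 bits

Each probability is a power of 1/2, so log₂(1/p) is an integer.
H = Σ p·log₂(1/p) = 1/8·3 + 1/4·2 + 1/8·3 + 1/8·3 + 1/8·3 + 1/8·3 + 1/8·3 = 2.75 bits.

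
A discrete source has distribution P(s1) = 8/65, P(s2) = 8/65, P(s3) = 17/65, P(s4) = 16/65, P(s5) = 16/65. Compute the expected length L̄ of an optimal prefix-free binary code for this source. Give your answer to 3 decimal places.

Repeatedly combine the two least-probable nodes; the expected code length is the sum of the merged weights.
merge 8/65 + 8/65 → 16/65
merge 16/65 + 16/65 → 32/65
merge 16/65 + 17/65 → 33/65
merge 32/65 + 33/65 → 1
L = 16/65 + 32/65 + 33/65 + 1 = 146/65 ≈ 2.246 bits/symbol.

2.246 bits/symbol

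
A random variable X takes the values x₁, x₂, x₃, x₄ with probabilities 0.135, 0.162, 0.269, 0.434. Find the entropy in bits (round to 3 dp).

H = −Σ pᵢ log₂ pᵢ.
−0.135·log₂(0.135) = 0.3900
−0.162·log₂(0.162) = 0.4254
−0.269·log₂(0.269) = 0.5096
−0.434·log₂(0.434) = 0.5226
Sum ≈ 1.8476 → 1.848 bits.

1.848 bits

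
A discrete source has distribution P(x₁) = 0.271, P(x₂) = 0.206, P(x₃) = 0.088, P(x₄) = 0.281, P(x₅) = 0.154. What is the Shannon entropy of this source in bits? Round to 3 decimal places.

2.219 bits

H = −Σ pᵢ log₂ pᵢ.
−0.271·log₂(0.271) = 0.5105
−0.206·log₂(0.206) = 0.4695
−0.088·log₂(0.088) = 0.3086
−0.281·log₂(0.281) = 0.5146
−0.154·log₂(0.154) = 0.4156
Sum ≈ 2.2188 → 2.219 bits.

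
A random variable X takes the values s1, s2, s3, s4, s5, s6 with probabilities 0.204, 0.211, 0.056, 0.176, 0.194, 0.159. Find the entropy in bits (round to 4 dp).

H = −Σ pᵢ log₂ pᵢ.
−0.204·log₂(0.204) = 0.4678
−0.211·log₂(0.211) = 0.4736
−0.056·log₂(0.056) = 0.2329
−0.176·log₂(0.176) = 0.4411
−0.194·log₂(0.194) = 0.4590
−0.159·log₂(0.159) = 0.4218
Sum ≈ 2.4963 → 2.4963 bits.

2.4963 bits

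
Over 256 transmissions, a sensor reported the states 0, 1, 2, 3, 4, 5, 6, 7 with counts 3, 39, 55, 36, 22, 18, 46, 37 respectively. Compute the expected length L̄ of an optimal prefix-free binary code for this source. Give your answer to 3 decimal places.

2.855 bits/symbol

Probabilities are the counts divided by 256.
Repeatedly combine the two least-probable nodes; the expected code length is the sum of the merged weights.
merge 3/256 + 9/128 → 21/256
merge 21/256 + 11/128 → 43/256
merge 9/64 + 37/256 → 73/256
merge 39/256 + 43/256 → 41/128
merge 23/128 + 55/256 → 101/256
merge 73/256 + 41/128 → 155/256
merge 101/256 + 155/256 → 1
L = 21/256 + 43/256 + 73/256 + 41/128 + 101/256 + 155/256 + 1 = 731/256 ≈ 2.855 bits/symbol.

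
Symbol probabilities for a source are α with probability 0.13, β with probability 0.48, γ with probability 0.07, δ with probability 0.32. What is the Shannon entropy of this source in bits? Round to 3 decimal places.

1.686 bits

H = −Σ pᵢ log₂ pᵢ.
−0.13·log₂(0.13) = 0.3826
−0.48·log₂(0.48) = 0.5083
−0.07·log₂(0.07) = 0.2686
−0.32·log₂(0.32) = 0.5260
Sum ≈ 1.6855 → 1.686 bits.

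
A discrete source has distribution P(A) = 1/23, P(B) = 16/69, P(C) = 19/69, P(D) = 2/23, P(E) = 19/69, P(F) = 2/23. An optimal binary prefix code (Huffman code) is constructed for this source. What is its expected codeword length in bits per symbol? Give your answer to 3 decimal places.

Repeatedly combine the two least-probable nodes; the expected code length is the sum of the merged weights.
merge 1/23 + 2/23 → 3/23
merge 2/23 + 3/23 → 5/23
merge 5/23 + 16/69 → 31/69
merge 19/69 + 19/69 → 38/69
merge 31/69 + 38/69 → 1
L = 3/23 + 5/23 + 31/69 + 38/69 + 1 = 54/23 ≈ 2.348 bits/symbol.

2.348 bits/symbol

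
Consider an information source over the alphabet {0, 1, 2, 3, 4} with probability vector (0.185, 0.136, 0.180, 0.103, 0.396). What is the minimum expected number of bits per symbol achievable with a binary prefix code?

2.208 bits/symbol

Repeatedly combine the two least-probable nodes; the expected code length is the sum of the merged weights.
merge 103/1000 + 17/125 → 239/1000
merge 9/50 + 37/200 → 73/200
merge 239/1000 + 73/200 → 151/250
merge 99/250 + 151/250 → 1
L = 239/1000 + 73/200 + 151/250 + 1 = 276/125 = 2.208 bits/symbol.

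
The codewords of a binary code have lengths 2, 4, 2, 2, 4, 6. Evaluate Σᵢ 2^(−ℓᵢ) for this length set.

0.890625

With common denominator 2^6 = 64: Σ 2^(−ℓᵢ) = 16/64 + 4/64 + 16/64 + 16/64 + 4/64 + 1/64 = 57/64 = 0.890625.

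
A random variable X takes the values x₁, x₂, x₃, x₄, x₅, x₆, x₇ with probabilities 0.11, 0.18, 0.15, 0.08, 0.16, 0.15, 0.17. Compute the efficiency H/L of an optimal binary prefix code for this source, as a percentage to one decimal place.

Entropy H = −Σ p log₂ p ≈ 2.7658 bits.
Huffman merges: 2/25+11/100→19/100; 3/20+3/20→3/10; 4/25+17/100→33/100; 9/50+19/100→37/100; 3/10+33/100→63/100; 37/100+63/100→1. L = 141/50 ≈ 2.8200.
Efficiency = H/L = 2.7658/2.8200 = 98.1%.

98.1%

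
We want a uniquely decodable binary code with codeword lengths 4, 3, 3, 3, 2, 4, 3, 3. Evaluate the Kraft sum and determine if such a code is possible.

With common denominator 2^4 = 16: Σ 2^(−ℓᵢ) = 1/16 + 2/16 + 2/16 + 2/16 + 4/16 + 1/16 + 2/16 + 2/16 = 16/16 = 1.
Kraft's inequality requires Σ ≤ 1; here Σ = 1 ≤ 1, so such a prefix code exists.

1; yes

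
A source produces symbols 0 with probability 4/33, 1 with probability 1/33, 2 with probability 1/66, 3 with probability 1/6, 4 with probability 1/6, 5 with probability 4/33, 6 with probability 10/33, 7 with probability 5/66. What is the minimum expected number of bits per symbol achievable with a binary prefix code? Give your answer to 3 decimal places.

2.697 bits/symbol

Repeatedly combine the two least-probable nodes; the expected code length is the sum of the merged weights.
merge 1/66 + 1/33 → 1/22
merge 1/22 + 5/66 → 4/33
merge 4/33 + 4/33 → 8/33
merge 4/33 + 1/6 → 19/66
merge 1/6 + 8/33 → 9/22
merge 19/66 + 10/33 → 13/22
merge 9/22 + 13/22 → 1
L = 1/22 + 4/33 + 8/33 + 19/66 + 9/22 + 13/22 + 1 = 89/33 ≈ 2.697 bits/symbol.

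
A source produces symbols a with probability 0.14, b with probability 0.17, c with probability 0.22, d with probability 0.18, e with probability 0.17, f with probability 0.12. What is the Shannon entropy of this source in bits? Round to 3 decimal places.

H = −Σ pᵢ log₂ pᵢ.
−0.14·log₂(0.14) = 0.3971
−0.17·log₂(0.17) = 0.4346
−0.22·log₂(0.22) = 0.4806
−0.18·log₂(0.18) = 0.4453
−0.17·log₂(0.17) = 0.4346
−0.12·log₂(0.12) = 0.3671
Sum ≈ 2.5592 → 2.559 bits.

2.559 bits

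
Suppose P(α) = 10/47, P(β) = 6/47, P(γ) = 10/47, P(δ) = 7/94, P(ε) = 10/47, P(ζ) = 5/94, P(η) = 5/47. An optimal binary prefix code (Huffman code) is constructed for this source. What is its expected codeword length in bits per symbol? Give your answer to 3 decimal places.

Repeatedly combine the two least-probable nodes; the expected code length is the sum of the merged weights.
merge 5/94 + 7/94 → 6/47
merge 5/47 + 6/47 → 11/47
merge 6/47 + 10/47 → 16/47
merge 10/47 + 10/47 → 20/47
merge 11/47 + 16/47 → 27/47
merge 20/47 + 27/47 → 1
L = 6/47 + 11/47 + 16/47 + 20/47 + 27/47 + 1 = 127/47 ≈ 2.702 bits/symbol.

2.702 bits/symbol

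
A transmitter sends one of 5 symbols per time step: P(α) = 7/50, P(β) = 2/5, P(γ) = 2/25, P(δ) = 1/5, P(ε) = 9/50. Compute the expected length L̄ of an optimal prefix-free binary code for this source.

Repeatedly combine the two least-probable nodes; the expected code length is the sum of the merged weights.
merge 2/25 + 7/50 → 11/50
merge 9/50 + 1/5 → 19/50
merge 11/50 + 19/50 → 3/5
merge 2/5 + 3/5 → 1
L = 11/50 + 19/50 + 3/5 + 1 = 11/5 = 2.2 bits/symbol.

2.2 bits/symbol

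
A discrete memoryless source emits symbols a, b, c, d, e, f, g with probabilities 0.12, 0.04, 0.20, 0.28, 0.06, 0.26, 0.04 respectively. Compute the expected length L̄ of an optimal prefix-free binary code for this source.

2.48 bits/symbol

Repeatedly combine the two least-probable nodes; the expected code length is the sum of the merged weights.
merge 1/25 + 1/25 → 2/25
merge 3/50 + 2/25 → 7/50
merge 3/25 + 7/50 → 13/50
merge 1/5 + 13/50 → 23/50
merge 13/50 + 7/25 → 27/50
merge 23/50 + 27/50 → 1
L = 2/25 + 7/50 + 13/50 + 23/50 + 27/50 + 1 = 62/25 = 2.48 bits/symbol.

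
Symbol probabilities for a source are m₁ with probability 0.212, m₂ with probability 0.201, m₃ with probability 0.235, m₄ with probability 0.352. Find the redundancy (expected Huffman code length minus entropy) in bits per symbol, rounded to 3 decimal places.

Entropy H = −Σ p log₂ p ≈ 1.9609 bits.
Huffman merges: 201/1000+53/250→413/1000; 47/200+44/125→587/1000; 413/1000+587/1000→1. L = 2 ≈ 2.0000.
L − H = 2.0000 − 1.9609 = 0.039 bits.

0.039 bits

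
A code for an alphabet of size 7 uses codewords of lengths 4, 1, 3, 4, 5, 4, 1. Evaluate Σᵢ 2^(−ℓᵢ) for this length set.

1.34375

With common denominator 2^5 = 32: Σ 2^(−ℓᵢ) = 2/32 + 16/32 + 4/32 + 2/32 + 1/32 + 2/32 + 16/32 = 43/32 = 1.34375.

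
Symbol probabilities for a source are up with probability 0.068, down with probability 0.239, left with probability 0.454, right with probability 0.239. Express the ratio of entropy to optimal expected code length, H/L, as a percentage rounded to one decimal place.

Entropy H = −Σ p log₂ p ≈ 1.7680 bits.
Huffman merges: 17/250+239/1000→307/1000; 239/1000+307/1000→273/500; 227/500+273/500→1. L = 1853/1000 ≈ 1.8530.
Efficiency = H/L = 1.7680/1.8530 = 95.4%.

95.4%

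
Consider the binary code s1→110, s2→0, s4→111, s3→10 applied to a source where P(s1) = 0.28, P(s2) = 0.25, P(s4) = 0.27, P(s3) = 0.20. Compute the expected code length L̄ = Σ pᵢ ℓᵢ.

2.3 bits/symbol

L̄ = Σ pᵢ·ℓᵢ = 0.28·3 + 0.25·1 + 0.27·3 + 0.20·2 = 2.3 bits/symbol.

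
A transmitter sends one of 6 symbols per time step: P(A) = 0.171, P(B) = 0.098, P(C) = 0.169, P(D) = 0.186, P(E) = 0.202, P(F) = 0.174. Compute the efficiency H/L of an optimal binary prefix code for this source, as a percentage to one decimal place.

97.8%

Entropy H = −Σ p log₂ p ≈ 2.5540 bits.
Huffman merges: 49/500+169/1000→267/1000; 171/1000+87/500→69/200; 93/500+101/500→97/250; 267/1000+69/200→153/250; 97/250+153/250→1. L = 653/250 ≈ 2.6120.
Efficiency = H/L = 2.5540/2.6120 = 97.8%.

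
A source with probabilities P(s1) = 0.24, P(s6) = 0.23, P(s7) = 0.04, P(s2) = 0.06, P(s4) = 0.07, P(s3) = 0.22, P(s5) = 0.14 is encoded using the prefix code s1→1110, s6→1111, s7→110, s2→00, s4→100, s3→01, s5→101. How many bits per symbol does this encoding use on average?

L̄ = Σ pᵢ·ℓᵢ = 0.24·4 + 0.23·4 + 0.04·3 + 0.06·2 + 0.07·3 + 0.22·2 + 0.14·3 = 3.19 bits/symbol.

3.19 bits/symbol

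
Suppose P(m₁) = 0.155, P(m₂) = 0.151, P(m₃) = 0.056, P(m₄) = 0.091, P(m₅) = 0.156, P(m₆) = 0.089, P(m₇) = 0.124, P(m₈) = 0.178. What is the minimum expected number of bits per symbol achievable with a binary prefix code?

Repeatedly combine the two least-probable nodes; the expected code length is the sum of the merged weights.
merge 7/125 + 89/1000 → 29/200
merge 91/1000 + 31/250 → 43/200
merge 29/200 + 151/1000 → 37/125
merge 31/200 + 39/250 → 311/1000
merge 89/500 + 43/200 → 393/1000
merge 37/125 + 311/1000 → 607/1000
merge 393/1000 + 607/1000 → 1
L = 29/200 + 43/200 + 37/125 + 311/1000 + 393/1000 + 607/1000 + 1 = 2967/1000 = 2.967 bits/symbol.

2.967 bits/symbol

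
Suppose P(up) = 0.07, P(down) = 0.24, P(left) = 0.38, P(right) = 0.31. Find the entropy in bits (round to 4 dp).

1.8169 bits

H = −Σ pᵢ log₂ pᵢ.
−0.07·log₂(0.07) = 0.2686
−0.24·log₂(0.24) = 0.4941
−0.38·log₂(0.38) = 0.5305
−0.31·log₂(0.31) = 0.5238
Sum ≈ 1.8169 → 1.8169 bits.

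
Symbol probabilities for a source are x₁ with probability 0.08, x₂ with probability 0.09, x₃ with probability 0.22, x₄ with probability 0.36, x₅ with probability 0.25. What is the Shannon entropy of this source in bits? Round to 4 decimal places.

2.1154 bits

H = −Σ pᵢ log₂ pᵢ.
−0.08·log₂(0.08) = 0.2915
−0.09·log₂(0.09) = 0.3127
−0.22·log₂(0.22) = 0.4806
−0.36·log₂(0.36) = 0.5306
−0.25·log₂(0.25) = 0.5000
Sum ≈ 2.1154 → 2.1154 bits.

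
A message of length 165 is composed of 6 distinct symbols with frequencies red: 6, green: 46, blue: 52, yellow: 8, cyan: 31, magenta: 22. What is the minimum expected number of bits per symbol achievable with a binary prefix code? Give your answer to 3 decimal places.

Probabilities are the counts divided by 165.
Repeatedly combine the two least-probable nodes; the expected code length is the sum of the merged weights.
merge 2/55 + 8/165 → 14/165
merge 14/165 + 2/15 → 12/55
merge 31/165 + 12/55 → 67/165
merge 46/165 + 52/165 → 98/165
merge 67/165 + 98/165 → 1
L = 14/165 + 12/55 + 67/165 + 98/165 + 1 = 76/33 ≈ 2.303 bits/symbol.

2.303 bits/symbol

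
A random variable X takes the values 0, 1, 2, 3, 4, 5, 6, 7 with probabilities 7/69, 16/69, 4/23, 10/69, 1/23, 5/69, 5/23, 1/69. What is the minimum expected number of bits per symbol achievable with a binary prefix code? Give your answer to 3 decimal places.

2.739 bits/symbol

Repeatedly combine the two least-probable nodes; the expected code length is the sum of the merged weights.
merge 1/69 + 1/23 → 4/69
merge 4/69 + 5/69 → 3/23
merge 7/69 + 3/23 → 16/69
merge 10/69 + 4/23 → 22/69
merge 5/23 + 16/69 → 31/69
merge 16/69 + 22/69 → 38/69
merge 31/69 + 38/69 → 1
L = 4/69 + 3/23 + 16/69 + 22/69 + 31/69 + 38/69 + 1 = 63/23 ≈ 2.739 bits/symbol.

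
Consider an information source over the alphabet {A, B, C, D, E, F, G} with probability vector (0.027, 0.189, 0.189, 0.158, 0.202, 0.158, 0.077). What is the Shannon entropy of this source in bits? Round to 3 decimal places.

2.641 bits

H = −Σ pᵢ log₂ pᵢ.
−0.027·log₂(0.027) = 0.1407
−0.189·log₂(0.189) = 0.4543
−0.189·log₂(0.189) = 0.4543
−0.158·log₂(0.158) = 0.4206
−0.202·log₂(0.202) = 0.4661
−0.158·log₂(0.158) = 0.4206
−0.077·log₂(0.077) = 0.2848
Sum ≈ 2.6414 → 2.641 bits.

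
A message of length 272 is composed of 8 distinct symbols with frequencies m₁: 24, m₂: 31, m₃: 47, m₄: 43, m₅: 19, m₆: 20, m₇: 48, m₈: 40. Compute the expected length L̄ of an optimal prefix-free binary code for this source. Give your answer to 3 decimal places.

Probabilities are the counts divided by 272.
Repeatedly combine the two least-probable nodes; the expected code length is the sum of the merged weights.
merge 19/272 + 5/68 → 39/272
merge 3/34 + 31/272 → 55/272
merge 39/272 + 5/34 → 79/272
merge 43/272 + 47/272 → 45/136
merge 3/17 + 55/272 → 103/272
merge 79/272 + 45/136 → 169/272
merge 103/272 + 169/272 → 1
L = 39/272 + 55/272 + 79/272 + 45/136 + 103/272 + 169/272 + 1 = 807/272 ≈ 2.967 bits/symbol.

2.967 bits/symbol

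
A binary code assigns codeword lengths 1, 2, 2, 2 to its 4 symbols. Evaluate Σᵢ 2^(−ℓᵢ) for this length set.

With common denominator 2^2 = 4: Σ 2^(−ℓᵢ) = 2/4 + 1/4 + 1/4 + 1/4 = 5/4 = 1.25.

1.25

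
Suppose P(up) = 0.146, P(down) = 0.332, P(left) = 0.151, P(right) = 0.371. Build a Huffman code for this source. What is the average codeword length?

Repeatedly combine the two least-probable nodes; the expected code length is the sum of the merged weights.
merge 73/500 + 151/1000 → 297/1000
merge 297/1000 + 83/250 → 629/1000
merge 371/1000 + 629/1000 → 1
L = 297/1000 + 629/1000 + 1 = 963/500 = 1.926 bits/symbol.

1.926 bits/symbol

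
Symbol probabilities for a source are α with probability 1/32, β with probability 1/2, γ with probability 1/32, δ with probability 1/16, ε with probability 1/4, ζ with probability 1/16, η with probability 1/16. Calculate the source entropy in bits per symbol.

2.0625 bits

Each probability is a power of 1/2, so log₂(1/p) is an integer.
H = Σ p·log₂(1/p) = 1/32·5 + 1/2·1 + 1/32·5 + 1/16·4 + 1/4·2 + 1/16·4 + 1/16·4 = 2.0625 bits.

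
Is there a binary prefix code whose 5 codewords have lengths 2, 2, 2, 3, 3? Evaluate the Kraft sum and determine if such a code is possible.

With common denominator 2^3 = 8: Σ 2^(−ℓᵢ) = 2/8 + 2/8 + 2/8 + 1/8 + 1/8 = 8/8 = 1.
Kraft's inequality requires Σ ≤ 1; here Σ = 1 ≤ 1, so such a prefix code exists.

1; yes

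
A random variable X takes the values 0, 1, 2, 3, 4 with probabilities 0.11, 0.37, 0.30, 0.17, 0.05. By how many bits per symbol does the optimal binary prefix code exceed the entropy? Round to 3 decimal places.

0.067 bits

Entropy H = −Σ p log₂ p ≈ 2.0528 bits.
Huffman merges: 1/20+11/100→4/25; 4/25+17/100→33/100; 3/10+33/100→63/100; 37/100+63/100→1. L = 53/25 ≈ 2.1200.
L − H = 2.1200 − 2.0528 = 0.067 bits.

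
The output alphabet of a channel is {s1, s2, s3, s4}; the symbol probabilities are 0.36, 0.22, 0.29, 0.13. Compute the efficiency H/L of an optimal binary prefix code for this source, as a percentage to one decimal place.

Entropy H = −Σ p log₂ p ≈ 1.9117 bits.
Huffman merges: 13/100+11/50→7/20; 29/100+7/20→16/25; 9/25+16/25→1. L = 199/100 ≈ 1.9900.
Efficiency = H/L = 1.9117/1.9900 = 96.1%.

96.1%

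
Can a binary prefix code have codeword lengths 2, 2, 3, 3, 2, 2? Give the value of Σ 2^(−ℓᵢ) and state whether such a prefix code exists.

1.25; no

With common denominator 2^3 = 8: Σ 2^(−ℓᵢ) = 2/8 + 2/8 + 1/8 + 1/8 + 2/8 + 2/8 = 10/8 = 1.25.
Kraft's inequality requires Σ ≤ 1; here Σ = 1.25 > 1, so no such prefix code exists.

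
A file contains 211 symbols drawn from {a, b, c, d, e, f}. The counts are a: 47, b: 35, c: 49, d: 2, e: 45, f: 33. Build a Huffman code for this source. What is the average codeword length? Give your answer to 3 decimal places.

Probabilities are the counts divided by 211.
Repeatedly combine the two least-probable nodes; the expected code length is the sum of the merged weights.
merge 2/211 + 33/211 → 35/211
merge 35/211 + 35/211 → 70/211
merge 45/211 + 47/211 → 92/211
merge 49/211 + 70/211 → 119/211
merge 92/211 + 119/211 → 1
L = 35/211 + 70/211 + 92/211 + 119/211 + 1 = 527/211 ≈ 2.498 bits/symbol.

2.498 bits/symbol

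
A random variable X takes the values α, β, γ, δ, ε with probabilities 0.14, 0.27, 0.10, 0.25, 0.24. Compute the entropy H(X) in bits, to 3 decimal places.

H = −Σ pᵢ log₂ pᵢ.
−0.14·log₂(0.14) = 0.3971
−0.27·log₂(0.27) = 0.5100
−0.10·log₂(0.10) = 0.3322
−0.25·log₂(0.25) = 0.5000
−0.24·log₂(0.24) = 0.4941
Sum ≈ 2.2335 → 2.233 bits.

2.233 bits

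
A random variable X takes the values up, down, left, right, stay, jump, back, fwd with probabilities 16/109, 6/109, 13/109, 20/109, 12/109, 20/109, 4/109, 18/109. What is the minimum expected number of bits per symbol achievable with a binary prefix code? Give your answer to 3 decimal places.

2.908 bits/symbol

Repeatedly combine the two least-probable nodes; the expected code length is the sum of the merged weights.
merge 4/109 + 6/109 → 10/109
merge 10/109 + 12/109 → 22/109
merge 13/109 + 16/109 → 29/109
merge 18/109 + 20/109 → 38/109
merge 20/109 + 22/109 → 42/109
merge 29/109 + 38/109 → 67/109
merge 42/109 + 67/109 → 1
L = 10/109 + 22/109 + 29/109 + 38/109 + 42/109 + 67/109 + 1 = 317/109 ≈ 2.908 bits/symbol.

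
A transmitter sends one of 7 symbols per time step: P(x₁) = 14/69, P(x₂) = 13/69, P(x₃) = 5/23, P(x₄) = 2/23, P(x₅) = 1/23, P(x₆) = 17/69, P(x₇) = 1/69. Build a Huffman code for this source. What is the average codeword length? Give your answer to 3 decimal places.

Repeatedly combine the two least-probable nodes; the expected code length is the sum of the merged weights.
merge 1/69 + 1/23 → 4/69
merge 4/69 + 2/23 → 10/69
merge 10/69 + 13/69 → 1/3
merge 14/69 + 5/23 → 29/69
merge 17/69 + 1/3 → 40/69
merge 29/69 + 40/69 → 1
L = 4/69 + 10/69 + 1/3 + 29/69 + 40/69 + 1 = 175/69 ≈ 2.536 bits/symbol.

2.536 bits/symbol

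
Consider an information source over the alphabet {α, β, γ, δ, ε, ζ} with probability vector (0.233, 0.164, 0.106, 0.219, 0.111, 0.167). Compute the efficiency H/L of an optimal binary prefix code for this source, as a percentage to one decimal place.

99.0%

Entropy H = −Σ p log₂ p ≈ 2.5237 bits.
Huffman merges: 53/500+111/1000→217/1000; 41/250+167/1000→331/1000; 217/1000+219/1000→109/250; 233/1000+331/1000→141/250; 109/250+141/250→1. L = 637/250 ≈ 2.5480.
Efficiency = H/L = 2.5237/2.5480 = 99.0%.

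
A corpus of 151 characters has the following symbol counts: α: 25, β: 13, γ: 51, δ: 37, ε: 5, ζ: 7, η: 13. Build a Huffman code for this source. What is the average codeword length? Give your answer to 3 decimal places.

2.497 bits/symbol

Probabilities are the counts divided by 151.
Repeatedly combine the two least-probable nodes; the expected code length is the sum of the merged weights.
merge 5/151 + 7/151 → 12/151
merge 12/151 + 13/151 → 25/151
merge 13/151 + 25/151 → 38/151
merge 25/151 + 37/151 → 62/151
merge 38/151 + 51/151 → 89/151
merge 62/151 + 89/151 → 1
L = 12/151 + 25/151 + 38/151 + 62/151 + 89/151 + 1 = 377/151 ≈ 2.497 bits/symbol.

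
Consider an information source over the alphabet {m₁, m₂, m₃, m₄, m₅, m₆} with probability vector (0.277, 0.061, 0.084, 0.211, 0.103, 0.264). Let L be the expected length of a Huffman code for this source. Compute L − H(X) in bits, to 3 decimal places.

0.015 bits

Entropy H = −Σ p log₂ p ≈ 2.3780 bits.
Huffman merges: 61/1000+21/250→29/200; 103/1000+29/200→31/125; 211/1000+31/125→459/1000; 33/125+277/1000→541/1000; 459/1000+541/1000→1. L = 2393/1000 ≈ 2.3930.
L − H = 2.3930 − 2.3780 = 0.015 bits.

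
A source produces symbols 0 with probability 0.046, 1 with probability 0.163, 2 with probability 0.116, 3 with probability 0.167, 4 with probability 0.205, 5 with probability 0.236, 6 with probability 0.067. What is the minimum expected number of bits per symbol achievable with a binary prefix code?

Repeatedly combine the two least-probable nodes; the expected code length is the sum of the merged weights.
merge 23/500 + 67/1000 → 113/1000
merge 113/1000 + 29/250 → 229/1000
merge 163/1000 + 167/1000 → 33/100
merge 41/200 + 229/1000 → 217/500
merge 59/250 + 33/100 → 283/500
merge 217/500 + 283/500 → 1
L = 113/1000 + 229/1000 + 33/100 + 217/500 + 283/500 + 1 = 334/125 = 2.672 bits/symbol.

2.672 bits/symbol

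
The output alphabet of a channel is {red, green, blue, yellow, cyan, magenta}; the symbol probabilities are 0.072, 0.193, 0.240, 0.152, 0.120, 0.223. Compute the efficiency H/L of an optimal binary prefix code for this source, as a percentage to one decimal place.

Entropy H = −Σ p log₂ p ≈ 2.4884 bits.
Huffman merges: 9/125+3/25→24/125; 19/125+24/125→43/125; 193/1000+223/1000→52/125; 6/25+43/125→73/125; 52/125+73/125→1. L = 317/125 ≈ 2.5360.
Efficiency = H/L = 2.4884/2.5360 = 98.1%.

98.1%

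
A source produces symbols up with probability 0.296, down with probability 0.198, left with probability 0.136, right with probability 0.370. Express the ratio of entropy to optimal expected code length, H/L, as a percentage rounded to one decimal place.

97.0%

Entropy H = −Σ p log₂ p ≈ 1.9047 bits.
Huffman merges: 17/125+99/500→167/500; 37/125+167/500→63/100; 37/100+63/100→1. L = 491/250 ≈ 1.9640.
Efficiency = H/L = 1.9047/1.9640 = 97.0%.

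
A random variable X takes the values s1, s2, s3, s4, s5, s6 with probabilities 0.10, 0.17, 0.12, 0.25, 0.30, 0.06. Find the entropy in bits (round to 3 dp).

2.398 bits

H = −Σ pᵢ log₂ pᵢ.
−0.10·log₂(0.10) = 0.3322
−0.17·log₂(0.17) = 0.4346
−0.12·log₂(0.12) = 0.3671
−0.25·log₂(0.25) = 0.5000
−0.30·log₂(0.30) = 0.5211
−0.06·log₂(0.06) = 0.2435
Sum ≈ 2.3985 → 2.398 bits.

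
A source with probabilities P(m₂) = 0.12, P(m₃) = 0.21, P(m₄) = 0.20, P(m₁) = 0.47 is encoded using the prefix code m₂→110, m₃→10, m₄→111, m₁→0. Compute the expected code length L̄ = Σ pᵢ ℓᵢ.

L̄ = Σ pᵢ·ℓᵢ = 0.12·3 + 0.21·2 + 0.20·3 + 0.47·1 = 1.85 bits/symbol.

1.85 bits/symbol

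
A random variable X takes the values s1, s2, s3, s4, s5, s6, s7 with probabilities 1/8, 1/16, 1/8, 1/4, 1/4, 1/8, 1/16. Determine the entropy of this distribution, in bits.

2.625 bits

Each probability is a power of 1/2, so log₂(1/p) is an integer.
H = Σ p·log₂(1/p) = 1/8·3 + 1/16·4 + 1/8·3 + 1/4·2 + 1/4·2 + 1/8·3 + 1/16·4 = 2.625 bits.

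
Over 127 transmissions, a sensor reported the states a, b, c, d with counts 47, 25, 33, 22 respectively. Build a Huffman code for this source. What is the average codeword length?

2 bits/symbol

Probabilities are the counts divided by 127.
Repeatedly combine the two least-probable nodes; the expected code length is the sum of the merged weights.
merge 22/127 + 25/127 → 47/127
merge 33/127 + 47/127 → 80/127
merge 47/127 + 80/127 → 1
L = 47/127 + 80/127 + 1 = 2 bits/symbol.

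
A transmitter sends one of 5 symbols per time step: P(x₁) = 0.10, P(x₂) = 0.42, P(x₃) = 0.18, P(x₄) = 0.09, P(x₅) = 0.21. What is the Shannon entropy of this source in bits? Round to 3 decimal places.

2.089 bits

H = −Σ pᵢ log₂ pᵢ.
−0.10·log₂(0.10) = 0.3322
−0.42·log₂(0.42) = 0.5256
−0.18·log₂(0.18) = 0.4453
−0.09·log₂(0.09) = 0.3127
−0.21·log₂(0.21) = 0.4728
Sum ≈ 2.0886 → 2.089 bits.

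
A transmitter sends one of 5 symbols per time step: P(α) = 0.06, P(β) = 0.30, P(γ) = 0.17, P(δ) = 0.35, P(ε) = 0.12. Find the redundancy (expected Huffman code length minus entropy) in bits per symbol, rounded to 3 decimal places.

0.084 bits

Entropy H = −Σ p log₂ p ≈ 2.0964 bits.
Huffman merges: 3/50+3/25→9/50; 17/100+9/50→7/20; 3/10+7/20→13/20; 7/20+13/20→1. L = 109/50 ≈ 2.1800.
L − H = 2.1800 − 2.0964 = 0.084 bits.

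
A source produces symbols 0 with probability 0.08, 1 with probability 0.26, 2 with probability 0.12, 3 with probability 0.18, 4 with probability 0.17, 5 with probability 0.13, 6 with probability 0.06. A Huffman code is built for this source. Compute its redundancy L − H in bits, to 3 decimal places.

0.030 bits

Entropy H = −Σ p log₂ p ≈ 2.6699 bits.
Huffman merges: 3/50+2/25→7/50; 3/25+13/100→1/4; 7/50+17/100→31/100; 9/50+1/4→43/100; 13/50+31/100→57/100; 43/100+57/100→1. L = 27/10 ≈ 2.7000.
L − H = 2.7000 − 2.6699 = 0.030 bits.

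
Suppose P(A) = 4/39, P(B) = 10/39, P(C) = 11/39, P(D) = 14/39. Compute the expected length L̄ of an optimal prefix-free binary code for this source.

Repeatedly combine the two least-probable nodes; the expected code length is the sum of the merged weights.
merge 4/39 + 10/39 → 14/39
merge 11/39 + 14/39 → 25/39
merge 14/39 + 25/39 → 1
L = 14/39 + 25/39 + 1 = 2 bits/symbol.

2 bits/symbol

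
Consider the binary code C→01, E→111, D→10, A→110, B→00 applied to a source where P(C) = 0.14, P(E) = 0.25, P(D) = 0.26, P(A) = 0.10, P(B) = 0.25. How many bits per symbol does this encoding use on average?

L̄ = Σ pᵢ·ℓᵢ = 0.14·2 + 0.25·3 + 0.26·2 + 0.10·3 + 0.25·2 = 2.35 bits/symbol.

2.35 bits/symbol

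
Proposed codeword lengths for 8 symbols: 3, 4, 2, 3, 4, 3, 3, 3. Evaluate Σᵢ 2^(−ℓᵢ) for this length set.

1

With common denominator 2^4 = 16: Σ 2^(−ℓᵢ) = 2/16 + 1/16 + 4/16 + 2/16 + 1/16 + 2/16 + 2/16 + 2/16 = 16/16 = 1.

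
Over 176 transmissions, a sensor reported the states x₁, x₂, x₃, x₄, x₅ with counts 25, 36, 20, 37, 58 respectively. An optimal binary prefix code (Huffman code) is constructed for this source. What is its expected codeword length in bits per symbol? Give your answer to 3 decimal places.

Probabilities are the counts divided by 176.
Repeatedly combine the two least-probable nodes; the expected code length is the sum of the merged weights.
merge 5/44 + 25/176 → 45/176
merge 9/44 + 37/176 → 73/176
merge 45/176 + 29/88 → 103/176
merge 73/176 + 103/176 → 1
L = 45/176 + 73/176 + 103/176 + 1 = 397/176 ≈ 2.256 bits/symbol.

2.256 bits/symbol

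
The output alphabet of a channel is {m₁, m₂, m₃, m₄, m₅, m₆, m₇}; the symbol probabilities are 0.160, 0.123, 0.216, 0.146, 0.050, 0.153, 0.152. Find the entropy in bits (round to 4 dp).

H = −Σ pᵢ log₂ pᵢ.
−0.160·log₂(0.160) = 0.4230
−0.123·log₂(0.123) = 0.3719
−0.216·log₂(0.216) = 0.4776
−0.146·log₂(0.146) = 0.4053
−0.050·log₂(0.050) = 0.2161
−0.153·log₂(0.153) = 0.4144
−0.152·log₂(0.152) = 0.4131
Sum ≈ 2.7213 → 2.7213 bits.

2.7213 bits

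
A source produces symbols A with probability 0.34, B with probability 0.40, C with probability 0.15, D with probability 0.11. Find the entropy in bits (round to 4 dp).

1.8188 bits

H = −Σ pᵢ log₂ pᵢ.
−0.34·log₂(0.34) = 0.5292
−0.40·log₂(0.40) = 0.5288
−0.15·log₂(0.15) = 0.4105
−0.11·log₂(0.11) = 0.3503
Sum ≈ 1.8188 → 1.8188 bits.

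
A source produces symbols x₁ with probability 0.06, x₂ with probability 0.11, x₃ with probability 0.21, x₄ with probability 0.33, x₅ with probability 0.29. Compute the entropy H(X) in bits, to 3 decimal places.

H = −Σ pᵢ log₂ pᵢ.
−0.06·log₂(0.06) = 0.2435
−0.11·log₂(0.11) = 0.3503
−0.21·log₂(0.21) = 0.4728
−0.33·log₂(0.33) = 0.5278
−0.29·log₂(0.29) = 0.5179
Sum ≈ 2.1124 → 2.112 bits.

2.112 bits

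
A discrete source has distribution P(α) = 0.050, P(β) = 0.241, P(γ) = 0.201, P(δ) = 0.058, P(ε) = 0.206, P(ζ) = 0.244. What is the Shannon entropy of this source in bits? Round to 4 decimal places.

H = −Σ pᵢ log₂ pᵢ.
−0.050·log₂(0.050) = 0.2161
−0.241·log₂(0.241) = 0.4947
−0.201·log₂(0.201) = 0.4653
−0.058·log₂(0.058) = 0.2383
−0.206·log₂(0.206) = 0.4695
−0.244·log₂(0.244) = 0.4966
Sum ≈ 2.3804 → 2.3804 bits.

2.3804 bits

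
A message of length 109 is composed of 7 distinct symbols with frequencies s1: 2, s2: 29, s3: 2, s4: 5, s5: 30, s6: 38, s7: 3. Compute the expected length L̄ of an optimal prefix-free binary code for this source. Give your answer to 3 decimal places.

2.211 bits/symbol

Probabilities are the counts divided by 109.
Repeatedly combine the two least-probable nodes; the expected code length is the sum of the merged weights.
merge 2/109 + 2/109 → 4/109
merge 3/109 + 4/109 → 7/109
merge 5/109 + 7/109 → 12/109
merge 12/109 + 29/109 → 41/109
merge 30/109 + 38/109 → 68/109
merge 41/109 + 68/109 → 1
L = 4/109 + 7/109 + 12/109 + 41/109 + 68/109 + 1 = 241/109 ≈ 2.211 bits/symbol.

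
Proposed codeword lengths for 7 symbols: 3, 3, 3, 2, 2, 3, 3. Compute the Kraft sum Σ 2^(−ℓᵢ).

1.125

With common denominator 2^3 = 8: Σ 2^(−ℓᵢ) = 1/8 + 1/8 + 1/8 + 2/8 + 2/8 + 1/8 + 1/8 = 9/8 = 1.125.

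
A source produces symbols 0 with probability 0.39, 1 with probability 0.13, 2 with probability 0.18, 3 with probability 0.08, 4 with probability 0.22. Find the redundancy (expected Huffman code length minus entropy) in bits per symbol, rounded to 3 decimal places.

0.080 bits

Entropy H = −Σ p log₂ p ≈ 2.1298 bits.
Huffman merges: 2/25+13/100→21/100; 9/50+21/100→39/100; 11/50+39/100→61/100; 39/100+61/100→1. L = 221/100 ≈ 2.2100.
L − H = 2.2100 − 2.1298 = 0.080 bits.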